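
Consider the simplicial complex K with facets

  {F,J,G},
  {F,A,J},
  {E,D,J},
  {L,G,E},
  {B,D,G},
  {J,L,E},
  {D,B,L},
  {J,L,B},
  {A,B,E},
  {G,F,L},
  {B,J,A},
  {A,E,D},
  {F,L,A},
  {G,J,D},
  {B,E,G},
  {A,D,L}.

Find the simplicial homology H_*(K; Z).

H_0 = Z,  H_1 = Z^2,  H_2 = Z.

We work with the vertex ordering A < B < D < E < F < G < J < L. The simplices of K, each written with vertices in increasing order, are:

  0-simplices (8): A, B, D, E, F, G, J, L
  1-simplices (24): AB, AD, AE, AF, AJ, AL, BD, BE, BG, BJ, BL, DE, DG, DJ, DL, EG, EJ, EL, FG, FJ, FL, GJ, GL, JL
  2-simplices (16): ABE, ABJ, ADE, ADL, AFJ, AFL, BDG, BDL, BEG, BJL, DEJ, DGJ, EGL, EJL, FGJ, FGL

giving chain groups C_0 ≅ Z^8, C_1 ≅ Z^24, C_2 ≅ Z^16.

∂_1: C_1 → C_0 maps an edge to its endpoints' difference, ∂[p,q] = q − p. For instance
  ∂AJ = J − A.
The resulting 8×24 matrix has rank 7, and its Smith normal form has invariant factors (1,1,1,1,1,1,1).

Boundary ∂_2: C_2 → C_1 sends each 2-simplex [p,q,r] to [q,r] − [p,r] + [p,q]. For instance
  ∂BEG = EG − BG + BE,
  ∂ADE = DE − AE + AD.
As a 24×16 matrix over Z this has rank 15, with invariant factors (1,1,1,1,1,1,1,1,1,1,1,1,1,1,1).

Computing H_k = (kernel of ∂_k) / (image of ∂_{k+1}):

  H_0: rank C_0 − rank ∂_1 = 8 − 7 = 1, and the invariant factors of ∂_1 are all 1, so H_0 = Z.
  H_1: rank ker ∂_1 − rank ∂_2 = (24 − 7) − 15 = 2, and the invariant factors of ∂_2 are all 1, so H_1 = Z^2.
  H_2: rank ker ∂_2 − rank ∂_3 = (16 − 15) − 0 = 1, and there is no ∂_3, so H_2 = Z.

As a check, the Euler characteristic is 8 − 24 + 16 = 0, which agrees with 1 − 2 + 1 = 0.
(K is a triangulation of the torus T^2.)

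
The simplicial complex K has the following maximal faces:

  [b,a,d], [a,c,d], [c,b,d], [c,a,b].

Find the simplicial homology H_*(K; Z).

K has 4 vertices, 6 edges, 4 triangles.
rank ∂_0 = 0, rank ∂_1 = 3 ⇒ b_0 = 4 − 0 − 3 = 1; all invariant factors of ∂_1 are 1 so no torsion. So H_0 ≅ Z.
rank ∂_1 = 3, rank ∂_2 = 3 ⇒ b_1 = 6 − 3 − 3 = 0; all invariant factors of ∂_2 are 1 so no torsion. So H_1 ≅ 0.
rank ∂_2 = 3, rank ∂_3 = 0 ⇒ b_2 = 4 − 3 − 0 = 1. So H_2 ≅ Z.

H_0 ≅ Z,  H_1 = 0,  H_2 ≅ Z.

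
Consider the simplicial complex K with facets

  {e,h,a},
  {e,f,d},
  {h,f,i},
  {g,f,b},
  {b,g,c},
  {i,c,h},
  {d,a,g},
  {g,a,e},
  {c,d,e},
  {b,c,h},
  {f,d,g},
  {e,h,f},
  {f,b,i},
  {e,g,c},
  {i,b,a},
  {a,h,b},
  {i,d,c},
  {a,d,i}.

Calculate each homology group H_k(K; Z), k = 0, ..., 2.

Fix the vertex order a < b < c < d < e < f < g < h < i and write every simplex with vertices in increasing order. Then dim K = 2 and the simplices of K are:

  0-simplices (9): a, b, c, d, e, f, g, h, i
  1-simplices (27): ab, ad, ae, ag, ah, ai, bc, bf, bg, bh, bi, cd, ce, cg, ch, ci, de, df, dg, di, ef, eg, eh, fg, fh, fi, hi
  2-simplices (18): abh, abi, adg, adi, aeg, aeh, bcg, bch, bfg, bfi, cde, cdi, ceg, chi, def, dfg, efh, fhi

giving chain groups C_0 ≅ Z^9, C_1 ≅ Z^27, C_2 ≅ Z^18.

Boundary ∂_1: C_1 → C_0 is given by ∂[p,q] = [q] − [p]. For instance
  ∂ae = e − a.
This gives a 9×27 integer matrix of rank 8; reducing to Smith normal form yields diagonal entries (1,1,1,1,1,1,1,1).

The boundary map ∂_2: C_2 → C_1 sends each 2-simplex [p,q,r] to [q,r] − [p,r] + [p,q]. For instance
  ∂aeh = eh − ah + ae,
  ∂bch = ch − bh + bc.
The resulting 27×18 matrix has rank 18, and its Smith normal form has invariant factors (1,1,1,1,1,1,1,1,1,1,1,1,1,1,1,1,1,2).

Now H_k = ker ∂_k / im ∂_{k+1}, so:

  H_0: rank C_0 − rank ∂_1 = 9 − 8 = 1, and the invariant factors of ∂_1 are all 1, so H_0 = Z.
  H_1: rank ker ∂_1 − rank ∂_2 = (27 − 8) − 18 = 1, and ∂_2 has invariant factor 2 > 1, so H_1 = Z × Z/2.
  H_2: rank ker ∂_2 − rank ∂_3 = (18 − 18) − 0 = 0, and there is no ∂_3, so H_2 = 0.

H_0 ≅ Z,  H_1 ≅ Z × Z/2,  H_2 = 0.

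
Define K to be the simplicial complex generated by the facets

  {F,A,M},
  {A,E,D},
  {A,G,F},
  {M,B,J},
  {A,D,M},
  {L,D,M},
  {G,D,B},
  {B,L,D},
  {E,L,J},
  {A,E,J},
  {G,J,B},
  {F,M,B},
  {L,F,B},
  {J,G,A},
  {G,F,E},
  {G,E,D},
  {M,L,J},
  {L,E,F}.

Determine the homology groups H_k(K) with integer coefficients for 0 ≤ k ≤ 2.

H_0 ≅ Z,  H_1 ≅ Z × Z/2,  H_2 = 0.

Order the vertices as A < B < D < E < F < G < J < L < M. Listing each simplex with vertices in this order, K has dimension 2 with simplices:

  0-simplices (9): A, B, D, E, F, G, J, L, M
  1-simplices (27): AD, AE, AF, AG, AJ, AM, BD, BF, BG, BJ, BL, BM, DE, DG, DL, DM, EF, EG, EJ, EL, FG, FL, FM, GJ, JL, JM, LM
  2-simplices (18): ADE, ADM, AEJ, AFG, AFM, AGJ, BDG, BDL, BFL, BFM, BGJ, BJM, DEG, DLM, EFG, EFL, EJL, JLM

giving chain groups C_0 ≅ Z^9, C_1 ≅ Z^27, C_2 ≅ Z^18.

Boundary ∂_1: C_1 → C_0 sends each edge [p,q] (with p < q) to q − p. For instance
  ∂AD = D − A.
As a 9×27 matrix over Z this has rank 8, with invariant factors (1,1,1,1,1,1,1,1).

The boundary map ∂_2: C_2 → C_1 sends each 2-simplex [p,q,r] to [q,r] − [p,r] + [p,q]. For instance
  ∂BGJ = GJ − BJ + BG,
  ∂AGJ = GJ − AJ + AG.
This gives a 27×18 integer matrix of rank 18; reducing to Smith normal form yields diagonal entries (1,1,1,1,1,1,1,1,1,1,1,1,1,1,1,1,1,2).

Reading off H_k = ker ∂_k / im ∂_{k+1}:

  H_0: rank C_0 − rank ∂_1 = 9 − 8 = 1, and the invariant factors of ∂_1 are all 1, so H_0 ≅ Z.
  H_1: rank ker ∂_1 − rank ∂_2 = (27 − 8) − 18 = 1, and ∂_2 has invariant factor 2 > 1, so H_1 ≅ Z × Z/2.
  H_2: rank ker ∂_2 − rank ∂_3 = (18 − 18) − 0 = 0, and there is no ∂_3, so H_2 ≅ 0.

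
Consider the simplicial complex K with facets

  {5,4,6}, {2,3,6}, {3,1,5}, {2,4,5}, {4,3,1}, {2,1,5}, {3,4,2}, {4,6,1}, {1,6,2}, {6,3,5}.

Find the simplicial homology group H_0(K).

H_0 = Z.

Fix the vertex order 1 < 2 < 3 < 4 < 5 < 6 and write every simplex with vertices in increasing order. Then dim K = 2 and the simplices of K are:

  0-simplices (6): [1], [2], [3], [4], [5], [6]
  1-simplices (15): [1,2], [1,3], [1,4], [1,5], [1,6], [2,3], [2,4], [2,5], [2,6], [3,4], [3,5], [3,6], [4,5], [4,6], [5,6]
  2-simplices (10): [1,2,5], [1,2,6], [1,3,4], [1,3,5], [1,4,6], [2,3,4], [2,3,6], [2,4,5], [3,5,6], [4,5,6]

so the chain groups are C_0 ≅ Z^6, C_1 ≅ Z^15, C_2 ≅ Z^10.

∂_1: C_1 → C_0 maps an edge to its endpoints' difference, ∂[p,q] = q − p. For instance
  ∂[1,2] = [2] − [1].
The resulting 6×15 matrix has rank 5, and its Smith normal form has invariant factors (1,1,1,1,1).

The boundary map ∂_2: C_2 → C_1 acts by ∂[p,q,r] = [q,r] − [p,r] + [p,q]. For instance
  ∂[1,2,5] = [2,5] − [1,5] + [1,2],
  ∂[1,4,6] = [4,6] − [1,6] + [1,4].
This gives a 15×10 integer matrix of rank 10; reducing to Smith normal form yields diagonal entries (1,1,1,1,1,1,1,1,1,2).

From H_k ≅ ker(∂_k) / im(∂_{k+1}) we obtain:

  H_0: rank C_0 − rank ∂_1 = 6 − 5 = 1, and the invariant factors of ∂_1 are all 1, so H_0 ≅ Z.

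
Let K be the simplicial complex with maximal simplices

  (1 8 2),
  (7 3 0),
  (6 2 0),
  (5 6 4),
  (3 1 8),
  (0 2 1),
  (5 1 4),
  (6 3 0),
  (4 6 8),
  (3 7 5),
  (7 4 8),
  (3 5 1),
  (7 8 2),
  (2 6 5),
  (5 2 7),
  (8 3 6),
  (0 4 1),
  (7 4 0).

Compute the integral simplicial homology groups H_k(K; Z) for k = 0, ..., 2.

H_0 = Z,  H_1 = Z^2,  H_2 = Z.

K has 9 vertices, 27 edges, 18 triangles.
rank ∂_0 = 0, rank ∂_1 = 8 ⇒ b_0 = 9 − 0 − 8 = 1; all invariant factors of ∂_1 are 1 so no torsion. So H_0 ≅ Z.
rank ∂_1 = 8, rank ∂_2 = 17 ⇒ b_1 = 27 − 8 − 17 = 2; all invariant factors of ∂_2 are 1 so no torsion. So H_1 ≅ Z^2.
rank ∂_2 = 17, rank ∂_3 = 0 ⇒ b_2 = 18 − 17 − 0 = 1. So H_2 ≅ Z.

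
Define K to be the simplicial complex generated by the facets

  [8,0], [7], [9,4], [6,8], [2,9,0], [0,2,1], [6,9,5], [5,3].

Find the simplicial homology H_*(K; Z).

H_0 ≅ Z^2,  H_1 ≅ Z,  H_2 = 0.

Order the vertices as 0 < 1 < 2 < 3 < 4 < 5 < 6 < 7 < 8 < 9. Listing each simplex with vertices in this order, K has dimension 2 with simplices:

  0-simplices (10): [0], [1], [2], [3], [4], [5], [6], [7], [8], [9]
  1-simplices (12): [0,1], [0,2], [0,8], [0,9], [1,2], [2,9], [3,5], [4,9], [5,6], [5,9], [6,8], [6,9]
  2-simplices (3): [0,1,2], [0,2,9], [5,6,9]

so the chain groups are C_0 ≅ Z^10, C_1 ≅ Z^12, C_2 ≅ Z^3.

∂_1: C_1 → C_0 maps an edge to its endpoints' difference, ∂[p,q] = q − p. For instance
  ∂[0,8] = [8] − [0].
This gives a 10×12 integer matrix of rank 8; reducing to Smith normal form yields diagonal entries (1,1,1,1,1,1,1,1).

Boundary ∂_2: C_2 → C_1 maps a triangle to the signed sum of its edges. For instance
  ∂[0,2,9] = [2,9] − [0,9] + [0,2],
  ∂[0,1,2] = [1,2] − [0,2] + [0,1].
The 12×3 boundary matrix has rank 3 and Smith normal form diag(1,1,1).

Computing H_k = (kernel of ∂_k) / (image of ∂_{k+1}):

  H_0: rank C_0 − rank ∂_1 = 10 − 8 = 2, and the invariant factors of ∂_1 are all 1, so H_0 ≅ Z^2.
  H_1: rank ker ∂_1 − rank ∂_2 = (12 − 8) − 3 = 1, and the invariant factors of ∂_2 are all 1, so H_1 ≅ Z.
  H_2: rank ker ∂_2 − rank ∂_3 = (3 − 3) − 0 = 0, and there is no ∂_3, so H_2 ≅ 0.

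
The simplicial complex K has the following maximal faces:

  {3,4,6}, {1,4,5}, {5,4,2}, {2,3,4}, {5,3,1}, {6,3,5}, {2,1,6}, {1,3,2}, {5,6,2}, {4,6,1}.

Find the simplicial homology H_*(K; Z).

H_0 = Z,  H_1 = Z_2,  H_2 = 0.

Take the total order 1 < 2 < 3 < 4 < 5 < 6 on the vertex set. Then K (dimension 2) consists of the simplices:

  0-simplices (6): [1], [2], [3], [4], [5], [6]
  1-simplices (15): [1,2], [1,3], [1,4], [1,5], [1,6], [2,3], [2,4], [2,5], [2,6], [3,4], [3,5], [3,6], [4,5], [4,6], [5,6]
  2-simplices (10): [1,2,3], [1,2,6], [1,3,5], [1,4,5], [1,4,6], [2,3,4], [2,4,5], [2,5,6], [3,4,6], [3,5,6]

Hence C_0 ≅ Z^6, C_1 ≅ Z^15, C_2 ≅ Z^10.

∂_1: C_1 → C_0 is given by ∂[p,q] = [q] − [p]. For instance
  ∂[1,4] = [4] − [1].
The resulting 6×15 matrix has rank 5, and its Smith normal form has invariant factors (1,1,1,1,1).

∂_2: C_2 → C_1 sends each 2-simplex [p,q,r] to [q,r] − [p,r] + [p,q]. For instance
  ∂[3,5,6] = [5,6] − [3,6] + [3,5],
  ∂[2,5,6] = [5,6] − [2,6] + [2,5].
As a 15×10 matrix over Z this has rank 10, with invariant factors (1,1,1,1,1,1,1,1,1,2).

Reading off H_k = ker ∂_k / im ∂_{k+1}:

  H_0: rank C_0 − rank ∂_1 = 6 − 5 = 1, and the invariant factors of ∂_1 are all 1, so H_0 = Z.
  H_1: rank ker ∂_1 − rank ∂_2 = (15 − 5) − 10 = 0, and ∂_2 has invariant factor 2 > 1, so H_1 = Z_2.
  H_2: rank ker ∂_2 − rank ∂_3 = (10 − 10) − 0 = 0, and there is no ∂_3, so H_2 = 0.

As a check, the Euler characteristic is 6 − 15 + 10 = 1, which agrees with 1 − 0 + 0 = 1.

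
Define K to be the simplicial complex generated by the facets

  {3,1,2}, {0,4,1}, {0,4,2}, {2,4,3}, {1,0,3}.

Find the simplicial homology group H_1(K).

H_1 = Z.

Order the vertices as 0 < 1 < 2 < 3 < 4. Listing each simplex with vertices in this order, K has dimension 2 with simplices:

  0-simplices (5): [0], [1], [2], [3], [4]
  1-simplices (10): [0,1], [0,2], [0,3], [0,4], [1,2], [1,3], [1,4], [2,3], [2,4], [3,4]
  2-simplices (5): [0,1,3], [0,1,4], [0,2,4], [1,2,3], [2,3,4]

Hence C_0 ≅ Z^5, C_1 ≅ Z^10, C_2 ≅ Z^5.

∂_1: C_1 → C_0 maps an edge to its endpoints' difference, ∂[p,q] = q − p. For instance
  ∂[0,3] = [3] − [0].
The 5×10 boundary matrix has rank 4 and Smith normal form diag(1,1,1,1).

Boundary ∂_2: C_2 → C_1 maps a triangle to the signed sum of its edges. For instance
  ∂[0,1,3] = [1,3] − [0,3] + [0,1],
  ∂[0,1,4] = [1,4] − [0,4] + [0,1].
The 10×5 boundary matrix has rank 5 and Smith normal form diag(1,1,1,1,1).

Reading off H_k = ker ∂_k / im ∂_{k+1}:

  H_1: rank ker ∂_1 − rank ∂_2 = (10 − 4) − 5 = 1, and the invariant factors of ∂_2 are all 1, so H_1 ≅ Z.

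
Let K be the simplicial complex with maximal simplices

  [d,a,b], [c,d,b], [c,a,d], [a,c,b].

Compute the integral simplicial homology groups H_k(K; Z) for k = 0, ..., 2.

We work with the vertex ordering a < b < c < d. The simplices of K, each written with vertices in increasing order, are:

  0-simplices (4): a, b, c, d
  1-simplices (6): ab, ac, ad, bc, bd, cd
  2-simplices (4): abc, abd, acd, bcd

Hence C_0 ≅ Z^4, C_1 ≅ Z^6, C_2 ≅ Z^4.

∂_1: C_1 → C_0 maps an edge to its endpoints' difference, ∂[p,q] = q − p.
As a 4×6 matrix over Z this has rank 3, with invariant factors (1,1,1).

Boundary ∂_2: C_2 → C_1 maps a triangle to the signed sum of its edges. For instance
  ∂abc = bc − ac + ab,
  ∂acd = cd − ad + ac.
As a 6×4 matrix over Z this has rank 3, with invariant factors (1,1,1).

Computing H_k = (kernel of ∂_k) / (image of ∂_{k+1}):

  H_0: rank C_0 − rank ∂_1 = 4 − 3 = 1, and the invariant factors of ∂_1 are all 1, so H_0 ≅ Z.
  H_1: rank ker ∂_1 − rank ∂_2 = (6 − 3) − 3 = 0, and the invariant factors of ∂_2 are all 1, so H_1 ≅ 0.
  H_2: rank ker ∂_2 − rank ∂_3 = (4 − 3) − 0 = 1, and there is no ∂_3, so H_2 ≅ Z.

As a check, the Euler characteristic is 4 − 6 + 4 = 2, which agrees with 1 − 0 + 1 = 2.
(K is a triangulation of the 2-sphere S^2.)

H_0 ≅ Z,  H_1 = 0,  H_2 ≅ Z.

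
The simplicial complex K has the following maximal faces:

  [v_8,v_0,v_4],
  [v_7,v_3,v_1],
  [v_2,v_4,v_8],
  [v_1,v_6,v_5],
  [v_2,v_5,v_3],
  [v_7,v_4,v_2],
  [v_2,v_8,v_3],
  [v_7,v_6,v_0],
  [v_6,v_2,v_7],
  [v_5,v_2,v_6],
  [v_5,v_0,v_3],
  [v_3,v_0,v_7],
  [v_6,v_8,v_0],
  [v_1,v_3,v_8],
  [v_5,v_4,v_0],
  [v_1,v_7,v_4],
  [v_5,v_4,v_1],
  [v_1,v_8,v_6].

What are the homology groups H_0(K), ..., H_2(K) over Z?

H_0 ≅ Z,  H_1 ≅ Z^2,  H_2 ≅ Z.

K has 9 vertices, 27 edges, 18 triangles.
rank ∂_0 = 0, rank ∂_1 = 8 ⇒ b_0 = 9 − 0 − 8 = 1; all invariant factors of ∂_1 are 1 so no torsion. So H_0 ≅ Z.
rank ∂_1 = 8, rank ∂_2 = 17 ⇒ b_1 = 27 − 8 − 17 = 2; all invariant factors of ∂_2 are 1 so no torsion. So H_1 ≅ Z^2.
rank ∂_2 = 17, rank ∂_3 = 0 ⇒ b_2 = 18 − 17 − 0 = 1. So H_2 ≅ Z.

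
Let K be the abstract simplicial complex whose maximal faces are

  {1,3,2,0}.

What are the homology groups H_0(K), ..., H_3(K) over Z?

H_0 = Z,  H_1 = 0,  H_2 = 0,  H_3 = 0.

We work with the vertex ordering 0 < 1 < 2 < 3. The simplices of K, each written with vertices in increasing order, are:

  0-simplices (4): [0], [1], [2], [3]
  1-simplices (6): [0,1], [0,2], [0,3], [1,2], [1,3], [2,3]
  2-simplices (4): [0,1,2], [0,1,3], [0,2,3], [1,2,3]
  3-simplices (1): [0,1,2,3]

Hence C_0 ≅ Z^4, C_1 ≅ Z^6, C_2 ≅ Z^4, C_3 ≅ Z^1.

Boundary ∂_1: C_1 → C_0 sends each edge [p,q] (with p < q) to q − p.
The 4×6 boundary matrix has rank 3 and Smith normal form diag(1,1,1).

The boundary map ∂_2: C_2 → C_1 acts by ∂[p,q,r] = [q,r] − [p,r] + [p,q]. For instance
  ∂[1,2,3] = [2,3] − [1,3] + [1,2],
  ∂[0,2,3] = [2,3] − [0,3] + [0,2].
This gives a 6×4 integer matrix of rank 3; reducing to Smith normal form yields diagonal entries (1,1,1).

The boundary map ∂_3: C_3 → C_2 sends each 3-simplex σ to the alternating sum Σ_i (−1)^i (σ with its i-th vertex removed). For instance
  ∂[0,1,2,3] = [1,2,3] − [0,2,3] + [0,1,3] − [0,1,2].
The 4×1 boundary matrix has rank 1 and Smith normal form diag(1).

From H_k ≅ ker(∂_k) / im(∂_{k+1}) we obtain:

  H_0: rank C_0 − rank ∂_1 = 4 − 3 = 1, and the invariant factors of ∂_1 are all 1, so H_0 = Z.
  H_1: rank ker ∂_1 − rank ∂_2 = (6 − 3) − 3 = 0, and the invariant factors of ∂_2 are all 1, so H_1 = 0.
  H_2: rank ker ∂_2 − rank ∂_3 = (4 − 3) − 1 = 0, and the invariant factors of ∂_3 are all 1, so H_2 = 0.
  H_3: rank ker ∂_3 − rank ∂_4 = (1 − 1) − 0 = 0, and there is no ∂_4, so H_3 = 0.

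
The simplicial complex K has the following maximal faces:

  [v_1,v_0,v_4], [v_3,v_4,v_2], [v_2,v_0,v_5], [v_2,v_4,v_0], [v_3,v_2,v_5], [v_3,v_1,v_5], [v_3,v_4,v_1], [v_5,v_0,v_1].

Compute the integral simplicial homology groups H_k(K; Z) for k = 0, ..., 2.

K has 6 vertices, 12 edges, 8 triangles.
rank ∂_0 = 0, rank ∂_1 = 5 ⇒ b_0 = 6 − 0 − 5 = 1; all invariant factors of ∂_1 are 1 so no torsion. So H_0 = Z.
rank ∂_1 = 5, rank ∂_2 = 7 ⇒ b_1 = 12 − 5 − 7 = 0; all invariant factors of ∂_2 are 1 so no torsion. So H_1 = 0.
rank ∂_2 = 7, rank ∂_3 = 0 ⇒ b_2 = 8 − 7 − 0 = 1. So H_2 = Z.

H_0 ≅ Z,  H_1 = 0,  H_2 ≅ Z.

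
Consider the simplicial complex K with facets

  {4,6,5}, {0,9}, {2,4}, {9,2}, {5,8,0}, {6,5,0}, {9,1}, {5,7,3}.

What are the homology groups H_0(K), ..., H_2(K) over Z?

We work with the vertex ordering 0 < 1 < 2 < 3 < 4 < 5 < 6 < 7 < 8 < 9. The simplices of K, each written with vertices in increasing order, are:

  0-simplices (10): [0], [1], [2], [3], [4], [5], [6], [7], [8], [9]
  1-simplices (14): [0,5], [0,6], [0,8], [0,9], [1,9], [2,4], [2,9], [3,5], [3,7], [4,5], [4,6], [5,6], [5,7], [5,8]
  2-simplices (4): [0,5,6], [0,5,8], [3,5,7], [4,5,6]

so the chain groups are C_0 ≅ Z^10, C_1 ≅ Z^14, C_2 ≅ Z^4.

The boundary map ∂_1: C_1 → C_0 is given by ∂[p,q] = [q] − [p]. For instance
  ∂[2,4] = [4] − [2].
This gives a 10×14 integer matrix of rank 9; reducing to Smith normal form yields diagonal entries (1,1,1,1,1,1,1,1,1).

Boundary ∂_2: C_2 → C_1 acts by ∂[p,q,r] = [q,r] − [p,r] + [p,q]. For instance
  ∂[0,5,8] = [5,8] − [0,8] + [0,5],
  ∂[3,5,7] = [5,7] − [3,7] + [3,5].
The resulting 14×4 matrix has rank 4, and its Smith normal form has invariant factors (1,1,1,1).

Now H_k = ker ∂_k / im ∂_{k+1}, so:

  H_0: rank C_0 − rank ∂_1 = 10 − 9 = 1, and the invariant factors of ∂_1 are all 1, so H_0 ≅ Z.
  H_1: rank ker ∂_1 − rank ∂_2 = (14 − 9) − 4 = 1, and the invariant factors of ∂_2 are all 1, so H_1 ≅ Z.
  H_2: rank ker ∂_2 − rank ∂_3 = (4 − 4) − 0 = 0, and there is no ∂_3, so H_2 ≅ 0.

As a check, the Euler characteristic is 10 − 14 + 4 = 0, which agrees with 1 − 1 + 0 = 0.

H_0 = Z,  H_1 = Z,  H_2 = 0.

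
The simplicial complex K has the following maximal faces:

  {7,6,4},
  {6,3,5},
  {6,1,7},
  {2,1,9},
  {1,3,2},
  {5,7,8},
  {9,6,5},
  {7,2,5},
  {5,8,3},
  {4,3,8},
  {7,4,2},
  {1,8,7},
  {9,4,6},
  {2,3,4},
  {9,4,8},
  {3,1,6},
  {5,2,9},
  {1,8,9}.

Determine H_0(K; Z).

We work with the vertex ordering 1 < 2 < 3 < 4 < 5 < 6 < 7 < 8 < 9. The simplices of K, each written with vertices in increasing order, are:

  0-simplices (9): [1], [2], [3], [4], [5], [6], [7], [8], [9]
  1-simplices (27): (27 of them)
  2-simplices (18): [1,2,3], [1,2,9], [1,3,6], [1,6,7], [1,7,8], [1,8,9], [2,3,4], [2,4,7], [2,5,7], [2,5,9], [3,4,8], [3,5,6], [3,5,8], [4,6,7], [4,6,9], [4,8,9], [5,6,9], [5,7,8]

so the chain groups are C_0 ≅ Z^9, C_1 ≅ Z^27, C_2 ≅ Z^18.

The boundary map ∂_1: C_1 → C_0 maps an edge to its endpoints' difference, ∂[p,q] = q − p.
As a 9×27 matrix over Z this has rank 8, with invariant factors (1,1,1,1,1,1,1,1).

Boundary ∂_2: C_2 → C_1 maps a triangle to the signed sum of its edges. For instance
  ∂[1,8,9] = [8,9] − [1,9] + [1,8],
  ∂[2,5,7] = [5,7] − [2,7] + [2,5].
The resulting 27×18 matrix has rank 17, and its Smith normal form has invariant factors (1,1,1,1,1,1,1,1,1,1,1,1,1,1,1,1,1).

From H_k ≅ ker(∂_k) / im(∂_{k+1}) we obtain:

  H_0: rank C_0 − rank ∂_1 = 9 − 8 = 1, and the invariant factors of ∂_1 are all 1, so H_0 ≅ Z.

(K is a triangulation of the torus T^2.)

H_0 = Z.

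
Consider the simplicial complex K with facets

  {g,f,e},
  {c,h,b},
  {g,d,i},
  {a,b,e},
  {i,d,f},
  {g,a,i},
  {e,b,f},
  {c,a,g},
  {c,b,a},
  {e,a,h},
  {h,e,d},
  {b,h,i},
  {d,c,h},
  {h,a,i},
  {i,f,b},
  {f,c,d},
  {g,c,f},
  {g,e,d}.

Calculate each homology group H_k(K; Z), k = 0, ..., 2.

H_0 ≅ Z,  H_1 ≅ Z ⊕ Z/2,  H_2 = 0.

Take the total order a < b < c < d < e < f < g < h < i on the vertex set. Then K (dimension 2) consists of the simplices:

  0-simplices (9): a, b, c, d, e, f, g, h, i
  1-simplices (27): ab, ac, ae, ag, ah, ai, bc, be, bf, bh, bi, cd, cf, cg, ch, de, df, dg, dh, di, ef, eg, eh, fg, fi, gi, hi
  2-simplices (18): abc, abe, acg, aeh, agi, ahi, bch, bef, bfi, bhi, cdf, cdh, cfg, deg, deh, dfi, dgi, efg

so the chain groups are C_0 ≅ Z^9, C_1 ≅ Z^27, C_2 ≅ Z^18.

The boundary map ∂_1: C_1 → C_0 sends each edge [p,q] (with p < q) to q − p. For instance
  ∂fg = g − f.
The resulting 9×27 matrix has rank 8, and its Smith normal form has invariant factors (1,1,1,1,1,1,1,1).

Boundary ∂_2: C_2 → C_1 acts by ∂[p,q,r] = [q,r] − [p,r] + [p,q]. For instance
  ∂dgi = gi − di + dg,
  ∂dfi = fi − di + df.
As a 27×18 matrix over Z this has rank 18, with invariant factors (1,1,1,1,1,1,1,1,1,1,1,1,1,1,1,1,1,2).

From H_k ≅ ker(∂_k) / im(∂_{k+1}) we obtain:

  H_0: rank C_0 − rank ∂_1 = 9 − 8 = 1, and the invariant factors of ∂_1 are all 1, so H_0 ≅ Z.
  H_1: rank ker ∂_1 − rank ∂_2 = (27 − 8) − 18 = 1, and ∂_2 has invariant factor 2 > 1, so H_1 ≅ Z ⊕ Z/2.
  H_2: rank ker ∂_2 − rank ∂_3 = (18 − 18) − 0 = 0, and there is no ∂_3, so H_2 ≅ 0.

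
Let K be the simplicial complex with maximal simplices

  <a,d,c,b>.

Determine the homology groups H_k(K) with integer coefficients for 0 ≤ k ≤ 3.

We work with the vertex ordering a < b < c < d. The simplices of K, each written with vertices in increasing order, are:

  0-simplices (4): a, b, c, d
  1-simplices (6): ab, ac, ad, bc, bd, cd
  2-simplices (4): abc, abd, acd, bcd
  3-simplices (1): abcd

so the chain groups are C_0 ≅ Z^4, C_1 ≅ Z^6, C_2 ≅ Z^4, C_3 ≅ Z^1.

Boundary ∂_1: C_1 → C_0 is given by ∂[p,q] = [q] − [p].
The resulting 4×6 matrix has rank 3, and its Smith normal form has invariant factors (1,1,1).

∂_2: C_2 → C_1 acts by ∂[p,q,r] = [q,r] − [p,r] + [p,q]. For instance
  ∂acd = cd − ad + ac,
  ∂abd = bd − ad + ab.
As a 6×4 matrix over Z this has rank 3, with invariant factors (1,1,1).

The boundary map ∂_3: C_3 → C_2 sends each 3-simplex σ to the alternating sum Σ_i (−1)^i (σ with its i-th vertex removed). For instance
  ∂abcd = bcd − acd + abd − abc.
As a 4×1 matrix over Z this has rank 1, with invariant factors (1).

Now H_k = ker ∂_k / im ∂_{k+1}, so:

  H_0: rank C_0 − rank ∂_1 = 4 − 3 = 1, and the invariant factors of ∂_1 are all 1, so H_0 ≅ Z.
  H_1: rank ker ∂_1 − rank ∂_2 = (6 − 3) − 3 = 0, and the invariant factors of ∂_2 are all 1, so H_1 ≅ 0.
  H_2: rank ker ∂_2 − rank ∂_3 = (4 − 3) − 1 = 0, and the invariant factors of ∂_3 are all 1, so H_2 ≅ 0.
  H_3: rank ker ∂_3 − rank ∂_4 = (1 − 1) − 0 = 0, and there is no ∂_4, so H_3 ≅ 0.

(K is a triangulation of the 3-simplex.)

H_0 = Z,  H_1 = 0,  H_2 = 0,  H_3 = 0.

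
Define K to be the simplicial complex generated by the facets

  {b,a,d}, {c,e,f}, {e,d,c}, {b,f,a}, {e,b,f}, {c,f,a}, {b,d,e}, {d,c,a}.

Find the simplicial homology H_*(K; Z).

Order the vertices as a < b < c < d < e < f. Listing each simplex with vertices in this order, K has dimension 2 with simplices:

  0-simplices (6): a, b, c, d, e, f
  1-simplices (12): ab, ac, ad, af, bd, be, bf, cd, ce, cf, de, ef
  2-simplices (8): abd, abf, acd, acf, bde, bef, cde, cef

so the chain groups are C_0 ≅ Z^6, C_1 ≅ Z^12, C_2 ≅ Z^8.

The boundary map ∂_1: C_1 → C_0 maps an edge to its endpoints' difference, ∂[p,q] = q − p. For instance
  ∂ab = b − a.
The 6×12 boundary matrix has rank 5 and Smith normal form diag(1,1,1,1,1).

∂_2: C_2 → C_1 maps a triangle to the signed sum of its edges. For instance
  ∂cef = ef − cf + ce,
  ∂abd = bd − ad + ab.
As a 12×8 matrix over Z this has rank 7, with invariant factors (1,1,1,1,1,1,1).

Now H_k = ker ∂_k / im ∂_{k+1}, so:

  H_0: rank C_0 − rank ∂_1 = 6 − 5 = 1, and the invariant factors of ∂_1 are all 1, so H_0 ≅ Z.
  H_1: rank ker ∂_1 − rank ∂_2 = (12 − 5) − 7 = 0, and the invariant factors of ∂_2 are all 1, so H_1 ≅ 0.
  H_2: rank ker ∂_2 − rank ∂_3 = (8 − 7) − 0 = 1, and there is no ∂_3, so H_2 ≅ Z.

As a check, the Euler characteristic is 6 − 12 + 8 = 2, which agrees with 1 − 0 + 1 = 2.
(K is a triangulation of the 2-sphere S^2.)

H_0 ≅ Z,  H_1 = 0,  H_2 ≅ Z.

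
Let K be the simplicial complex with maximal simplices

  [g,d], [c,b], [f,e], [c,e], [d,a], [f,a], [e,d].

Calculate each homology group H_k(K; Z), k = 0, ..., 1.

H_0 = Z,  H_1 = Z.

Order the vertices as a < b < c < d < e < f < g. Listing each simplex with vertices in this order, K has dimension 1 with simplices:

  0-simplices (7): a, b, c, d, e, f, g
  1-simplices (7): ad, af, bc, ce, de, dg, ef

so the chain groups are C_0 ≅ Z^7, C_1 ≅ Z^7.

The boundary map ∂_1: C_1 → C_0 maps an edge to its endpoints' difference, ∂[p,q] = q − p. For instance
  ∂ad = d − a.
The resulting 7×7 matrix has rank 6, and its Smith normal form has invariant factors (1,1,1,1,1,1).

Computing H_k = (kernel of ∂_k) / (image of ∂_{k+1}):

  H_0: rank C_0 − rank ∂_1 = 7 − 6 = 1, and the invariant factors of ∂_1 are all 1, so H_0 = Z.
  H_1: rank ker ∂_1 − rank ∂_2 = (7 − 6) − 0 = 1, and there is no ∂_2, so H_1 = Z.

As a check, the Euler characteristic is 7 − 7 = 0, which agrees with 1 − 1 = 0.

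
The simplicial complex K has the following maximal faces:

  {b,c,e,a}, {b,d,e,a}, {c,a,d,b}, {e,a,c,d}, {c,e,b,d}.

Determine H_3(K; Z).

H_3 ≅ Z.

We work with the vertex ordering a < b < c < d < e. The simplices of K, each written with vertices in increasing order, are:

  0-simplices (5): a, b, c, d, e
  1-simplices (10): ab, ac, ad, ae, bc, bd, be, cd, ce, de
  2-simplices (10): abc, abd, abe, acd, ace, ade, bcd, bce, bde, cde
  3-simplices (5): abcd, abce, abde, acde, bcde

Hence C_0 ≅ Z^5, C_1 ≅ Z^10, C_2 ≅ Z^10, C_3 ≅ Z^5.

∂_1: C_1 → C_0 is given by ∂[p,q] = [q] − [p].
The resulting 5×10 matrix has rank 4, and its Smith normal form has invariant factors (1,1,1,1).

Boundary ∂_2: C_2 → C_1 sends each 2-simplex [p,q,r] to [q,r] − [p,r] + [p,q]. For instance
  ∂ace = ce − ae + ac,
  ∂abe = be − ae + ab.
The 10×10 boundary matrix has rank 6 and Smith normal form diag(1,1,1,1,1,1).

∂_3: C_3 → C_2 sends each 3-simplex σ to the alternating sum Σ_i (−1)^i (σ with its i-th vertex removed). For instance
  ∂abde = bde − ade + abe − abd,
  ∂abce = bce − ace + abe − abc.
As a 10×5 matrix over Z this has rank 4, with invariant factors (1,1,1,1).

Now H_k = ker ∂_k / im ∂_{k+1}, so:

  H_3: rank ker ∂_3 − rank ∂_4 = (5 − 4) − 0 = 1, and there is no ∂_4, so H_3 ≅ Z.

(K is a triangulation of the 3-sphere S^3.)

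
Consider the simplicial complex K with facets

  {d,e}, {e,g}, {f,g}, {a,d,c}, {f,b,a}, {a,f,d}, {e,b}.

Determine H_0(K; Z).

We work with the vertex ordering a < b < c < d < e < f < g. The simplices of K, each written with vertices in increasing order, are:

  0-simplices (7): a, b, c, d, e, f, g
  1-simplices (11): ab, ac, ad, af, be, bf, cd, de, df, eg, fg
  2-simplices (3): abf, acd, adf

so the chain groups are C_0 ≅ Z^7, C_1 ≅ Z^11, C_2 ≅ Z^3.

Boundary ∂_1: C_1 → C_0 sends each edge [p,q] (with p < q) to q − p.
This gives a 7×11 integer matrix of rank 6; reducing to Smith normal form yields diagonal entries (1,1,1,1,1,1).

The boundary map ∂_2: C_2 → C_1 sends each 2-simplex [p,q,r] to [q,r] − [p,r] + [p,q]. For instance
  ∂acd = cd − ad + ac,
  ∂abf = bf − af + ab.
This gives a 11×3 integer matrix of rank 3; reducing to Smith normal form yields diagonal entries (1,1,1).

From H_k ≅ ker(∂_k) / im(∂_{k+1}) we obtain:

  H_0: rank C_0 − rank ∂_1 = 7 − 6 = 1, and the invariant factors of ∂_1 are all 1, so H_0 = Z.

H_0 ≅ Z.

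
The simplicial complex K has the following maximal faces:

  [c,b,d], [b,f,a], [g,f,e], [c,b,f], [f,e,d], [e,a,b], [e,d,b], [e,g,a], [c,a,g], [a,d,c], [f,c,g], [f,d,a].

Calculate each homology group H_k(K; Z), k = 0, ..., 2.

H_0 = Z,  H_1 = Z/2,  H_2 = 0.

Take the total order a < b < c < d < e < f < g on the vertex set. Then K (dimension 2) consists of the simplices:

  0-simplices (7): a, b, c, d, e, f, g
  1-simplices (18): ab, ac, ad, ae, af, ag, bc, bd, be, bf, cd, cf, cg, de, df, ef, eg, fg
  2-simplices (12): abe, abf, acd, acg, adf, aeg, bcd, bcf, bde, cfg, def, efg

Hence C_0 ≅ Z^7, C_1 ≅ Z^18, C_2 ≅ Z^12.

∂_1: C_1 → C_0 maps an edge to its endpoints' difference, ∂[p,q] = q − p.
This gives a 7×18 integer matrix of rank 6; reducing to Smith normal form yields diagonal entries (1,1,1,1,1,1).

The boundary map ∂_2: C_2 → C_1 sends each 2-simplex [p,q,r] to [q,r] − [p,r] + [p,q]. For instance
  ∂efg = fg − eg + ef,
  ∂cfg = fg − cg + cf.
The resulting 18×12 matrix has rank 12, and its Smith normal form has invariant factors (1,1,1,1,1,1,1,1,1,1,1,2).

From H_k ≅ ker(∂_k) / im(∂_{k+1}) we obtain:

  H_0: rank C_0 − rank ∂_1 = 7 − 6 = 1, and the invariant factors of ∂_1 are all 1, so H_0 ≅ Z.
  H_1: rank ker ∂_1 − rank ∂_2 = (18 − 6) − 12 = 0, and ∂_2 has invariant factor 2 > 1, so H_1 ≅ Z/2.
  H_2: rank ker ∂_2 − rank ∂_3 = (12 − 12) − 0 = 0, and there is no ∂_3, so H_2 ≅ 0.

As a check, the Euler characteristic is 7 − 18 + 12 = 1, which agrees with 1 − 0 + 0 = 1.
(K is a triangulation of the real projective plane RP^2.)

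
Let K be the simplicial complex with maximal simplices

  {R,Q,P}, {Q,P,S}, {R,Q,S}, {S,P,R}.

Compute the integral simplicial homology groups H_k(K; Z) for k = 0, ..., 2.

Take the total order P < Q < R < S on the vertex set. Then K (dimension 2) consists of the simplices:

  0-simplices (4): P, Q, R, S
  1-simplices (6): PQ, PR, PS, QR, QS, RS
  2-simplices (4): PQR, PQS, PRS, QRS

so the chain groups are C_0 ≅ Z^4, C_1 ≅ Z^6, C_2 ≅ Z^4.

Boundary ∂_1: C_1 → C_0 sends each edge [p,q] (with p < q) to q − p.
As a 4×6 matrix over Z this has rank 3, with invariant factors (1,1,1).

Boundary ∂_2: C_2 → C_1 sends each 2-simplex [p,q,r] to [q,r] − [p,r] + [p,q]. For instance
  ∂PQS = QS − PS + PQ,
  ∂PQR = QR − PR + PQ.
The 6×4 boundary matrix has rank 3 and Smith normal form diag(1,1,1).

From H_k ≅ ker(∂_k) / im(∂_{k+1}) we obtain:

  H_0: rank C_0 − rank ∂_1 = 4 − 3 = 1, and the invariant factors of ∂_1 are all 1, so H_0 ≅ Z.
  H_1: rank ker ∂_1 − rank ∂_2 = (6 − 3) − 3 = 0, and the invariant factors of ∂_2 are all 1, so H_1 ≅ 0.
  H_2: rank ker ∂_2 − rank ∂_3 = (4 − 3) − 0 = 1, and there is no ∂_3, so H_2 ≅ Z.

H_0 = Z,  H_1 = 0,  H_2 = Z.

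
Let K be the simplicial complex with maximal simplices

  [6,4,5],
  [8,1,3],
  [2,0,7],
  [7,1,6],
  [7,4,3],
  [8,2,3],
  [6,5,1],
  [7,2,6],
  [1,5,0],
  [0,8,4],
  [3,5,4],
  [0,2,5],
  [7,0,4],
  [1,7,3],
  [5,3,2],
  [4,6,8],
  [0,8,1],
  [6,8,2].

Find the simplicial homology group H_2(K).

H_2 ≅ Z.

We work with the vertex ordering 0 < 1 < 2 < 3 < 4 < 5 < 6 < 7 < 8. The simplices of K, each written with vertices in increasing order, are:

  0-simplices (9): [0], [1], [2], [3], [4], [5], [6], [7], [8]
  1-simplices (27): (27 of them)
  2-simplices (18): [0,1,5], [0,1,8], [0,2,5], [0,2,7], [0,4,7], [0,4,8], [1,3,7], [1,3,8], [1,5,6], [1,6,7], [2,3,5], [2,3,8], [2,6,7], [2,6,8], [3,4,5], [3,4,7], [4,5,6], [4,6,8]

so the chain groups are C_0 ≅ Z^9, C_1 ≅ Z^27, C_2 ≅ Z^18.

∂_1: C_1 → C_0 is given by ∂[p,q] = [q] − [p]. For instance
  ∂[2,8] = [8] − [2].
The resulting 9×27 matrix has rank 8, and its Smith normal form has invariant factors (1,1,1,1,1,1,1,1).

∂_2: C_2 → C_1 acts by ∂[p,q,r] = [q,r] − [p,r] + [p,q]. For instance
  ∂[1,3,7] = [3,7] − [1,7] + [1,3],
  ∂[0,4,7] = [4,7] − [0,7] + [0,4].
The resulting 27×18 matrix has rank 17, and its Smith normal form has invariant factors (1,1,1,1,1,1,1,1,1,1,1,1,1,1,1,1,1).

Computing H_k = (kernel of ∂_k) / (image of ∂_{k+1}):

  H_2: rank ker ∂_2 − rank ∂_3 = (18 − 17) − 0 = 1, and there is no ∂_3, so H_2 = Z.

(K is a triangulation of the torus T^2.)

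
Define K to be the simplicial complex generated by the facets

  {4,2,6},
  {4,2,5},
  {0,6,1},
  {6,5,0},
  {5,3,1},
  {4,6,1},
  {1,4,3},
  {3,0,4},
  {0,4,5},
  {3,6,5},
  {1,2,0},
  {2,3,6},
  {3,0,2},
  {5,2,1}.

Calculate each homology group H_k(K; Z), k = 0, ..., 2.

H_0 = Z,  H_1 = Z^2,  H_2 = Z.

Order the vertices as 0 < 1 < 2 < 3 < 4 < 5 < 6. Listing each simplex with vertices in this order, K has dimension 2 with simplices:

  0-simplices (7): [0], [1], [2], [3], [4], [5], [6]
  1-simplices (21): [0,1], [0,2], [0,3], [0,4], [0,5], [0,6], [1,2], [1,3], [1,4], [1,5], [1,6], [2,3], [2,4], [2,5], [2,6], [3,4], [3,5], [3,6], [4,5], [4,6], [5,6]
  2-simplices (14): [0,1,2], [0,1,6], [0,2,3], [0,3,4], [0,4,5], [0,5,6], [1,2,5], [1,3,4], [1,3,5], [1,4,6], [2,3,6], [2,4,5], [2,4,6], [3,5,6]

giving chain groups C_0 ≅ Z^7, C_1 ≅ Z^21, C_2 ≅ Z^14.

Boundary ∂_1: C_1 → C_0 maps an edge to its endpoints' difference, ∂[p,q] = q − p. For instance
  ∂[0,2] = [2] − [0].
As a 7×21 matrix over Z this has rank 6, with invariant factors (1,1,1,1,1,1).

The boundary map ∂_2: C_2 → C_1 maps a triangle to the signed sum of its edges. For instance
  ∂[0,4,5] = [4,5] − [0,5] + [0,4],
  ∂[2,4,6] = [4,6] − [2,6] + [2,4].
As a 21×14 matrix over Z this has rank 13, with invariant factors (1,1,1,1,1,1,1,1,1,1,1,1,1).

Now H_k = ker ∂_k / im ∂_{k+1}, so:

  H_0: rank C_0 − rank ∂_1 = 7 − 6 = 1, and the invariant factors of ∂_1 are all 1, so H_0 ≅ Z.
  H_1: rank ker ∂_1 − rank ∂_2 = (21 − 6) − 13 = 2, and the invariant factors of ∂_2 are all 1, so H_1 ≅ Z^2.
  H_2: rank ker ∂_2 − rank ∂_3 = (14 − 13) − 0 = 1, and there is no ∂_3, so H_2 ≅ Z.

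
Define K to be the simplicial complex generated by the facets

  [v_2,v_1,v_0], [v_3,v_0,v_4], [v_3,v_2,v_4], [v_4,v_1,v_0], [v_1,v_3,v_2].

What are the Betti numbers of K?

Order the vertices as v_0 < v_1 < v_2 < v_3 < v_4. Listing each simplex with vertices in this order, K has dimension 2 with simplices:

  0-simplices (5): [v_0], [v_1], [v_2], [v_3], [v_4]
  1-simplices (10): [v_0,v_1], [v_0,v_2], [v_0,v_3], [v_0,v_4], [v_1,v_2], [v_1,v_3], [v_1,v_4], [v_2,v_3], [v_2,v_4], [v_3,v_4]
  2-simplices (5): [v_0,v_1,v_2], [v_0,v_1,v_4], [v_0,v_3,v_4], [v_1,v_2,v_3], [v_2,v_3,v_4]

Hence C_0 ≅ Z^5, C_1 ≅ Z^10, C_2 ≅ Z^5.

Boundary ∂_1: C_1 → C_0 maps an edge to its endpoints' difference, ∂[p,q] = q − p.
The 5×10 boundary matrix has rank 4 and Smith normal form diag(1,1,1,1).

The boundary map ∂_2: C_2 → C_1 acts by ∂[p,q,r] = [q,r] − [p,r] + [p,q]. For instance
  ∂[v_0,v_1,v_2] = [v_1,v_2] − [v_0,v_2] + [v_0,v_1],
  ∂[v_2,v_3,v_4] = [v_3,v_4] − [v_2,v_4] + [v_2,v_3].
This gives a 10×5 integer matrix of rank 5; reducing to Smith normal form yields diagonal entries (1,1,1,1,1).

From H_k ≅ ker(∂_k) / im(∂_{k+1}) we obtain:

  H_0: rank C_0 − rank ∂_1 = 5 − 4 = 1, and the invariant factors of ∂_1 are all 1, so H_0 ≅ Z.
  H_1: rank ker ∂_1 − rank ∂_2 = (10 − 4) − 5 = 1, and the invariant factors of ∂_2 are all 1, so H_1 ≅ Z.
  H_2: rank ker ∂_2 − rank ∂_3 = (5 − 5) − 0 = 0, and there is no ∂_3, so H_2 ≅ 0.

Hence the Betti numbers are b_0 = 1, b_1 = 1, b_2 = 0.

b_0 = 1, b_1 = 1, b_2 = 0.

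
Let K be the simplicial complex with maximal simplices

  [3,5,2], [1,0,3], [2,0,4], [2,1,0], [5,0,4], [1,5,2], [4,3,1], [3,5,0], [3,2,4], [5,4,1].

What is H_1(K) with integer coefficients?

H_1 ≅ Z/2Z.

Take the total order 0 < 1 < 2 < 3 < 4 < 5 on the vertex set. Then K (dimension 2) consists of the simplices:

  0-simplices (6): [0], [1], [2], [3], [4], [5]
  1-simplices (15): [0,1], [0,2], [0,3], [0,4], [0,5], [1,2], [1,3], [1,4], [1,5], [2,3], [2,4], [2,5], [3,4], [3,5], [4,5]
  2-simplices (10): [0,1,2], [0,1,3], [0,2,4], [0,3,5], [0,4,5], [1,2,5], [1,3,4], [1,4,5], [2,3,4], [2,3,5]

Hence C_0 ≅ Z^6, C_1 ≅ Z^15, C_2 ≅ Z^10.

∂_1: C_1 → C_0 sends each edge [p,q] (with p < q) to q − p. For instance
  ∂[4,5] = [5] − [4].
This gives a 6×15 integer matrix of rank 5; reducing to Smith normal form yields diagonal entries (1,1,1,1,1).

The boundary map ∂_2: C_2 → C_1 maps a triangle to the signed sum of its edges. For instance
  ∂[0,1,2] = [1,2] − [0,2] + [0,1],
  ∂[1,2,5] = [2,5] − [1,5] + [1,2].
The 15×10 boundary matrix has rank 10 and Smith normal form diag(1,1,1,1,1,1,1,1,1,2).

From H_k ≅ ker(∂_k) / im(∂_{k+1}) we obtain:

  H_1: rank ker ∂_1 − rank ∂_2 = (15 − 5) − 10 = 0, and ∂_2 has invariant factor 2 > 1, so H_1 = Z/2Z.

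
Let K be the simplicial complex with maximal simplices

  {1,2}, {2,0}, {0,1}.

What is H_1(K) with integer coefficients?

H_1 ≅ Z.

Order the vertices as 0 < 1 < 2. Listing each simplex with vertices in this order, K has dimension 1 with simplices:

  0-simplices (3): [0], [1], [2]
  1-simplices (3): [0,1], [0,2], [1,2]

so the chain groups are C_0 ≅ Z^3, C_1 ≅ Z^3.

The boundary map ∂_1: C_1 → C_0 sends each edge [p,q] (with p < q) to q − p.
The 3×3 boundary matrix has rank 2 and Smith normal form diag(1,1).

Computing H_k = (kernel of ∂_k) / (image of ∂_{k+1}):

  H_1: rank ker ∂_1 − rank ∂_2 = (3 − 2) − 0 = 1, and there is no ∂_2, so H_1 = Z.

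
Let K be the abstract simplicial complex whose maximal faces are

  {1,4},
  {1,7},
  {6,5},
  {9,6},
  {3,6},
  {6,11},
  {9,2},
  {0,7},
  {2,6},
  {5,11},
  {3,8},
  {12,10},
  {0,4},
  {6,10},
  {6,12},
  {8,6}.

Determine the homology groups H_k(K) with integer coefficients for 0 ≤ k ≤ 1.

Order the vertices as 0 < 1 < 2 < 3 < 4 < 5 < 6 < 7 < 8 < 9 < 10 < 11 < 12. Listing each simplex with vertices in this order, K has dimension 1 with simplices:

  0-simplices (13): [0], [1], [2], [3], [4], [5], [6], [7], [8], [9], [10], [11], [12]
  1-simplices (16): [0,4], [0,7], [1,4], [1,7], [2,6], [2,9], [3,6], [3,8], [5,6], [5,11], [6,8], [6,9], [6,10], [6,11], [6,12], [10,12]

giving chain groups C_0 ≅ Z^13, C_1 ≅ Z^16.

The boundary map ∂_1: C_1 → C_0 maps an edge to its endpoints' difference, ∂[p,q] = q − p. For instance
  ∂[0,4] = [4] − [0].
This gives a 13×16 integer matrix of rank 11; reducing to Smith normal form yields diagonal entries (1,1,1,1,1,1,1,1,1,1,1).

Computing H_k = (kernel of ∂_k) / (image of ∂_{k+1}):

  H_0: rank C_0 − rank ∂_1 = 13 − 11 = 2, and the invariant factors of ∂_1 are all 1, so H_0 ≅ Z^2.
  H_1: rank ker ∂_1 − rank ∂_2 = (16 − 11) − 0 = 5, and there is no ∂_2, so H_1 ≅ Z^5.

H_0 ≅ Z^2,  H_1 ≅ Z^5.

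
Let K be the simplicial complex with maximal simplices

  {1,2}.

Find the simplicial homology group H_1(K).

H_1 = 0.

Take the total order 1 < 2 on the vertex set. Then K (dimension 1) consists of the simplices:

  0-simplices (2): [1], [2]
  1-simplices (1): [1,2]

Hence C_0 ≅ Z^2, C_1 ≅ Z^1.

Boundary ∂_1: C_1 → C_0 maps an edge to its endpoints' difference, ∂[p,q] = q − p.
As a 2×1 matrix over Z this has rank 1, with invariant factors (1).

From H_k ≅ ker(∂_k) / im(∂_{k+1}) we obtain:

  H_1: rank ker ∂_1 − rank ∂_2 = (1 − 1) − 0 = 0, and there is no ∂_2, so H_1 ≅ 0.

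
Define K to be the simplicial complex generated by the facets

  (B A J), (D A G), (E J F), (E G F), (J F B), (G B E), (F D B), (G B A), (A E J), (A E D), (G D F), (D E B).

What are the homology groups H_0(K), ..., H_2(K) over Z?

We work with the vertex ordering A < B < D < E < F < G < J. The simplices of K, each written with vertices in increasing order, are:

  0-simplices (7): A, B, D, E, F, G, J
  1-simplices (18): AB, AD, AE, AG, AJ, BD, BE, BF, BG, BJ, DE, DF, DG, EF, EG, EJ, FG, FJ
  2-simplices (12): ABG, ABJ, ADE, ADG, AEJ, BDE, BDF, BEG, BFJ, DFG, EFG, EFJ

so the chain groups are C_0 ≅ Z^7, C_1 ≅ Z^18, C_2 ≅ Z^12.

The boundary map ∂_1: C_1 → C_0 sends each edge [p,q] (with p < q) to q − p. For instance
  ∂DG = G − D.
The 7×18 boundary matrix has rank 6 and Smith normal form diag(1,1,1,1,1,1).

Boundary ∂_2: C_2 → C_1 sends each 2-simplex [p,q,r] to [q,r] − [p,r] + [p,q]. For instance
  ∂BDE = DE − BE + BD,
  ∂AEJ = EJ − AJ + AE.
This gives a 18×12 integer matrix of rank 12; reducing to Smith normal form yields diagonal entries (1,1,1,1,1,1,1,1,1,1,1,2).

Computing H_k = (kernel of ∂_k) / (image of ∂_{k+1}):

  H_0: rank C_0 − rank ∂_1 = 7 − 6 = 1, and the invariant factors of ∂_1 are all 1, so H_0 = Z.
  H_1: rank ker ∂_1 − rank ∂_2 = (18 − 6) − 12 = 0, and ∂_2 has invariant factor 2 > 1, so H_1 = Z_2.
  H_2: rank ker ∂_2 − rank ∂_3 = (12 − 12) − 0 = 0, and there is no ∂_3, so H_2 = 0.

As a check, the Euler characteristic is 7 − 18 + 12 = 1, which agrees with 1 − 0 + 0 = 1.
(K is a triangulation of the real projective plane RP^2.)

H_0 ≅ Z,  H_1 ≅ Z_2,  H_2 = 0.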